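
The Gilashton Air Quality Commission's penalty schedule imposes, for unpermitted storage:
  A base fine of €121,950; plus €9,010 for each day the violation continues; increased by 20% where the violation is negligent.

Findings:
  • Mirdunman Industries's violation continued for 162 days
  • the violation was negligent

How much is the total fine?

€1,897,884

Per-day component: 162 × €9,010 = €1,459,620
Base plus per-day: €121,950 + €1,459,620 = €1,581,570
Enhancement: 20% of €1,581,570 = €316,314
Enhanced fine: €1,581,570 + €316,314 = €1,897,884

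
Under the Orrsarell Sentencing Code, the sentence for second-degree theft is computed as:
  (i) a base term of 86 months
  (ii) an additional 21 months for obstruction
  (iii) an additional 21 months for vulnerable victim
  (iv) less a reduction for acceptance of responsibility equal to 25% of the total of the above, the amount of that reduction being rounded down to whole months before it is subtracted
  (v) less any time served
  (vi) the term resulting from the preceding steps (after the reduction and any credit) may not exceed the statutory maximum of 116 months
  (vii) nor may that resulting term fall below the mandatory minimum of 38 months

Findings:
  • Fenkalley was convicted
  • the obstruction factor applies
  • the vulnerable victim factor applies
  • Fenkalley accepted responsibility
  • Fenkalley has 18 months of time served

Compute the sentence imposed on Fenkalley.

78 months

Obstruction enhancement: +21 months
Vulnerable victim enhancement: +21 months
Adjusted term: 86 months + 21 months + 21 months = 128 months
Acceptance of responsibility reduction: 25% of 128 months = 32 months (rounded down)
After reduction: 128 − 32 = 96 months
Less time served: 96 months − 18 months = 78 months
Cap at 116 months: 78 months is within the cap, no reduction.
Minimum 38 months: 78 months meets the minimum, no increase.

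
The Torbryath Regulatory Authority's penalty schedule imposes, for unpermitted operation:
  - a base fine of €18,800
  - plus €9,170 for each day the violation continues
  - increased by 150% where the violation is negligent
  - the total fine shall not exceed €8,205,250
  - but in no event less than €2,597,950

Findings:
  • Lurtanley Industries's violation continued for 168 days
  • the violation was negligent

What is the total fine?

Civil penalty: €3,898,400

Per-day component: 168 × €9,170 = €1,540,560
Base plus per-day: €18,800 + €1,540,560 = €1,559,360
Enhancement: 150% of €1,559,360 = €2,339,040
Enhanced fine: €1,559,360 + €2,339,040 = €3,898,400
Cap at €8,205,250: €3,898,400 is within the cap, no reduction.
Minimum €2,597,950: €3,898,400 meets the minimum, no increase.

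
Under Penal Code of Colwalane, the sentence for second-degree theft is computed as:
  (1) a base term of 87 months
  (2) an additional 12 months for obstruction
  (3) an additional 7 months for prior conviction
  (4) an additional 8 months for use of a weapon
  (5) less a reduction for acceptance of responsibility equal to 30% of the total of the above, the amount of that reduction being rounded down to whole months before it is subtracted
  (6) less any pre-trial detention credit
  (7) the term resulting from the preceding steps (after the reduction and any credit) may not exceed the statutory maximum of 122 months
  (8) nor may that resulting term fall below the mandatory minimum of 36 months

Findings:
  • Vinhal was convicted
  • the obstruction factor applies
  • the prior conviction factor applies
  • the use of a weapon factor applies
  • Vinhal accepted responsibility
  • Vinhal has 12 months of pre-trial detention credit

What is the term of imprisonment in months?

Obstruction enhancement: +12 months
Prior conviction enhancement: +7 months
Use of a weapon enhancement: +8 months
Adjusted term: 87 months + 12 months + 7 months + 8 months = 114 months
Acceptance of responsibility reduction: 30% of 114 months = 34 months (rounded down)
After reduction: 114 − 34 = 80 months
Less pre-trial detention credit: 80 months − 12 months = 68 months
Cap at 122 months: 68 months is within the cap, no reduction.
Minimum 36 months: 68 months meets the minimum, no increase.

68 months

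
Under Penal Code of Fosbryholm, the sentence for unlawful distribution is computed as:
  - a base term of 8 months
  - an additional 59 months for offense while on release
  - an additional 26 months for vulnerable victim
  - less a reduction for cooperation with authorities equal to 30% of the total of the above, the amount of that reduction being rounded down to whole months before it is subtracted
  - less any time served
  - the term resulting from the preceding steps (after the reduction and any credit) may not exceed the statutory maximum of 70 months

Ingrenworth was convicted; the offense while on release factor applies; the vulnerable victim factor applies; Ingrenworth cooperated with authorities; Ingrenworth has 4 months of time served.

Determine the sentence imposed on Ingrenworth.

Offense while on release enhancement: +59 months
Vulnerable victim enhancement: +26 months
Adjusted term: 8 months + 59 months + 26 months = 93 months
Cooperation with authorities reduction: 30% of 93 months = 27 months (rounded down)
After reduction: 93 − 27 = 66 months
Less time served: 66 months − 4 months = 62 months
Cap at 70 months: 62 months is within the cap, no reduction.

62 months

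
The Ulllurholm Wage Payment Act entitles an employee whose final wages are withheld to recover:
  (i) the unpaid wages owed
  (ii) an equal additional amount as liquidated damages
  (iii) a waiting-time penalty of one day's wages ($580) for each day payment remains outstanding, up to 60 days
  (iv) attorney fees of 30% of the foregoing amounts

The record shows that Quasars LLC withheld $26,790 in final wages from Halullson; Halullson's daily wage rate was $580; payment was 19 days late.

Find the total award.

Liquidated damages (equal amount): $26,790
Penalty days: min(19, 60) = 19
Waiting-time penalty: 19 × $580 = $11,020
Subtotal: $26,790 + $26,790 + $11,020 = $64,600
Attorney fees: 30% of $64,600 = $19,380
Total award: $64,600 + $19,380 = $83,980

$83,980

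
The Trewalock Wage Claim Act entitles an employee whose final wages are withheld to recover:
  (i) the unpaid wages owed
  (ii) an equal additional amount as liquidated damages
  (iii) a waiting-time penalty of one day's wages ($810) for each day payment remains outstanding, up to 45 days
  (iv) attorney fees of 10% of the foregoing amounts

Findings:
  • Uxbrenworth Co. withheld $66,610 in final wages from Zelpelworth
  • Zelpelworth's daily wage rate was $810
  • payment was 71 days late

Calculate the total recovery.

$186,637

Liquidated damages (equal amount): $66,610
Penalty days: min(71, 45) = 45
Waiting-time penalty: 45 × $810 = $36,450
Subtotal: $66,610 + $66,610 + $36,450 = $169,670
Attorney fees: 10% of $169,670 = $16,967
Total award: $169,670 + $16,967 = $186,637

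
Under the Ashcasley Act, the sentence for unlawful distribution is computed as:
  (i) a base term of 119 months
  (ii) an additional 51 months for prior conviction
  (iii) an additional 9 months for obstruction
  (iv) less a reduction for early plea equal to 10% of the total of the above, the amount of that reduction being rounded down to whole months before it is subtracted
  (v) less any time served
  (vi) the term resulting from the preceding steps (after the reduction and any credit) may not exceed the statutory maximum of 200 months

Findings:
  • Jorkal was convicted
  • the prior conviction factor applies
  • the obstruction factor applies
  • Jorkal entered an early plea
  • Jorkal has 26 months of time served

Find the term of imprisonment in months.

136 months

Prior conviction enhancement: +51 months
Obstruction enhancement: +9 months
Adjusted term: 119 months + 51 months + 9 months = 179 months
Early plea reduction: 10% of 179 months = 17 months (rounded down)
After reduction: 179 − 17 = 162 months
Less time served: 162 months − 26 months = 136 months
Cap at 200 months: 136 months is within the cap, no reduction.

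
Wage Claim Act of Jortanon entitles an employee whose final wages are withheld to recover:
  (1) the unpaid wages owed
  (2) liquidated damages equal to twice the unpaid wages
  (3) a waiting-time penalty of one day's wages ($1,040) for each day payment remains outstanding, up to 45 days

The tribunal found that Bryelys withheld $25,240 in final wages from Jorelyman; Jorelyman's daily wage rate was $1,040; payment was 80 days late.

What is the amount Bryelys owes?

$122,520

Doubled: 2 × $25,240 = $50,480
Penalty days: min(80, 45) = 45
Waiting-time penalty: 45 × $1,040 = $46,800
Total award: $25,240 + $50,480 + $46,800 = $122,520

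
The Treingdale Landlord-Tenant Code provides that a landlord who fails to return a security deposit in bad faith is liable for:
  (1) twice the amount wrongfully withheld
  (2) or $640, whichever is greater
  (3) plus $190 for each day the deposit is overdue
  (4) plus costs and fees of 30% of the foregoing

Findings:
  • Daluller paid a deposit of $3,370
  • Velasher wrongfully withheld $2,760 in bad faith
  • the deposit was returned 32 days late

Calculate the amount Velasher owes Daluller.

Doubled: 2 × $2,760 = $5,520
Minimum $640: $5,520 meets the minimum, no increase.
Late-return penalty: 32 × $190 = $6,080
Damages plus late penalty: $5,520 + $6,080 = $11,600
Costs and fees: 30% of $11,600 = $3,480
Total recovery: $11,600 + $3,480 = $15,080

$15,080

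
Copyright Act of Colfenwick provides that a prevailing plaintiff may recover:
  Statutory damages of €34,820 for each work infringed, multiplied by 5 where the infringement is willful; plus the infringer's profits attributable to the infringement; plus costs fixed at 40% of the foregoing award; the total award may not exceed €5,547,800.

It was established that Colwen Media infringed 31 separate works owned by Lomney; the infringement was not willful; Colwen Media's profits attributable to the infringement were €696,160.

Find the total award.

€2,485,812

Statutory damages: 31 × €34,820 = €1,079,420
Infringement not willful: no ×5 enhancement.
Combined award: €1,079,420 + €696,160 = €1,775,580
Costs: 40% of €1,775,580 = €710,232
Award plus costs: €1,775,580 + €710,232 = €2,485,812
Cap at €5,547,800: €2,485,812 is within the cap, no reduction.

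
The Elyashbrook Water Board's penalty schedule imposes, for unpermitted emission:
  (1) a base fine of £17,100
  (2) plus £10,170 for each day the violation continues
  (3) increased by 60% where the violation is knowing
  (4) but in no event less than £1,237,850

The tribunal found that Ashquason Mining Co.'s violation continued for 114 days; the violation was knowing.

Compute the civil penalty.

Civil penalty: £1,882,368

Per-day component: 114 × £10,170 = £1,159,380
Base plus per-day: £17,100 + £1,159,380 = £1,176,480
Enhancement: 60% of £1,176,480 = £705,888
Enhanced fine: £1,176,480 + £705,888 = £1,882,368
Minimum £1,237,850: £1,882,368 meets the minimum, no increase.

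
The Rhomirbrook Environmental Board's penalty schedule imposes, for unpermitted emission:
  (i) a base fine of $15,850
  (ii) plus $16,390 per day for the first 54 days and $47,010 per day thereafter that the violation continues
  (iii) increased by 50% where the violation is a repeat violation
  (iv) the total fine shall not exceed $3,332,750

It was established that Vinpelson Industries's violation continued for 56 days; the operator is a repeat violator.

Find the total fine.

$1,492,395

First 54 days: 54 × $16,390 = $885,060
Remaining days: (56 − 54) × $47,010 = $94,020
Per-day component: $885,060 + $94,020 = $979,080
Base plus per-day: $15,850 + $979,080 = $994,930
Enhancement: 50% of $994,930 = $497,465
Enhanced fine: $994,930 + $497,465 = $1,492,395
Cap at $3,332,750: $1,492,395 is within the cap, no reduction.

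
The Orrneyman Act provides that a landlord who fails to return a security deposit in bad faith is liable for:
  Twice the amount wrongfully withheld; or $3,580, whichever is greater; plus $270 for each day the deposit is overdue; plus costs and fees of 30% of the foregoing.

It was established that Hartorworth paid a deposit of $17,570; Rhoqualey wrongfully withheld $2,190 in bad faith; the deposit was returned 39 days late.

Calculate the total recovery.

Doubled: 2 × $2,190 = $4,380
Minimum $3,580: $4,380 meets the minimum, no increase.
Late-return penalty: 39 × $270 = $10,530
Damages plus late penalty: $4,380 + $10,530 = $14,910
Costs and fees: 30% of $14,910 = $4,473
Total recovery: $14,910 + $4,473 = $19,383

$19,383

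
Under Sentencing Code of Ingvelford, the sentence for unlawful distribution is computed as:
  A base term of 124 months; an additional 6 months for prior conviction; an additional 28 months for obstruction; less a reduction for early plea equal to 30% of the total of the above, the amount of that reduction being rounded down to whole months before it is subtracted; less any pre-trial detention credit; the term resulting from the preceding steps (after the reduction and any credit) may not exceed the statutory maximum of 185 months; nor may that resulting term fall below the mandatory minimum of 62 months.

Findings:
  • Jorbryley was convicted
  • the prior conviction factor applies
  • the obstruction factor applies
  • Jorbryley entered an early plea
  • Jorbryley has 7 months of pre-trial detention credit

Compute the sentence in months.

Prior conviction enhancement: +6 months
Obstruction enhancement: +28 months
Adjusted term: 124 months + 6 months + 28 months = 158 months
Early plea reduction: 30% of 158 months = 47 months (rounded down)
After reduction: 158 − 47 = 111 months
Less pre-trial detention credit: 111 months − 7 months = 104 months
Cap at 185 months: 104 months is within the cap, no reduction.
Minimum 62 months: 104 months meets the minimum, no increase.

104 months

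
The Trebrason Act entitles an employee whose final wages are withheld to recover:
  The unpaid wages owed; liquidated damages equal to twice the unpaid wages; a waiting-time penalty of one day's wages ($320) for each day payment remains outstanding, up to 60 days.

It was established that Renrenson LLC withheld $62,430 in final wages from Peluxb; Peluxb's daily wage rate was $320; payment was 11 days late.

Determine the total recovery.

Doubled: 2 × $62,430 = $124,860
Penalty days: min(11, 60) = 11
Waiting-time penalty: 11 × $320 = $3,520
Total award: $62,430 + $124,860 + $3,520 = $190,810

$190,810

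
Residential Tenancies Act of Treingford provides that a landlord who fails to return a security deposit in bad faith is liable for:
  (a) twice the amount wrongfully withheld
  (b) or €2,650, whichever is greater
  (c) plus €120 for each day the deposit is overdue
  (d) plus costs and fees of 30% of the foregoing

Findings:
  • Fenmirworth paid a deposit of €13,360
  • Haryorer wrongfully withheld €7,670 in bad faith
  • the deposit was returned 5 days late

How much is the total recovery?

Doubled: 2 × €7,670 = €15,340
Minimum €2,650: €15,340 meets the minimum, no increase.
Late-return penalty: 5 × €120 = €600
Damages plus late penalty: €15,340 + €600 = €15,940
Costs and fees: 30% of €15,940 = €4,782
Total recovery: €15,940 + €4,782 = €20,722

Recovery: €20,722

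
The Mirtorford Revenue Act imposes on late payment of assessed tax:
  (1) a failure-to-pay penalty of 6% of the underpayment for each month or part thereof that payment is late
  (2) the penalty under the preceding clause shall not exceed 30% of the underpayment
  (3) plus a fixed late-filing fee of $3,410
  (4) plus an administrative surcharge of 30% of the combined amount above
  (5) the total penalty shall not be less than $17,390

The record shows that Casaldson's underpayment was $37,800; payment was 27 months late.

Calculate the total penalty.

$19,175

Accrued rate: 6% × 27 = 162%, capped at 30% → 30%
Failure-to-pay penalty: 30% of $37,800 = $11,340
Penalty before surcharge: $11,340 + $3,410 = $14,750
Administrative surcharge: 30% of $14,750 = $4,425
Total penalty: $14,750 + $4,425 = $19,175
Minimum $17,390: $19,175 meets the minimum, no increase.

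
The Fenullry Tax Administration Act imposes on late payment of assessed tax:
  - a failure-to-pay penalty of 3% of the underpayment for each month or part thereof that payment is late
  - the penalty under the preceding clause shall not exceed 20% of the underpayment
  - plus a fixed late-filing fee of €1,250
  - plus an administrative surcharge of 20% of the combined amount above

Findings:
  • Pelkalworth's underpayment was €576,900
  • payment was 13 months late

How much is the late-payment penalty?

Accrued rate: 3% × 13 = 39%, capped at 20% → 20%
Failure-to-pay penalty: 20% of €576,900 = €115,380
Penalty before surcharge: €115,380 + €1,250 = €116,630
Administrative surcharge: 20% of €116,630 = €23,326
Total penalty: €116,630 + €23,326 = €139,956

€139,956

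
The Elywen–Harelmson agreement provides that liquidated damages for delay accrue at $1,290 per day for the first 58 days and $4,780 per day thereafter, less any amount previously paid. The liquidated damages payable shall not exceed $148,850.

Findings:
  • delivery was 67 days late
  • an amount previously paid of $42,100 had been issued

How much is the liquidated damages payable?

First 58 days: 58 × $1,290 = $74,820
Remaining days: (67 − 58) × $4,780 = $43,020
Accrued per-day damages: $74,820 + $43,020 = $117,840
Less amount previously paid: $117,840 − $42,100 = $75,740
Cap at $148,850: $75,740 is within the cap, no reduction.

$75,740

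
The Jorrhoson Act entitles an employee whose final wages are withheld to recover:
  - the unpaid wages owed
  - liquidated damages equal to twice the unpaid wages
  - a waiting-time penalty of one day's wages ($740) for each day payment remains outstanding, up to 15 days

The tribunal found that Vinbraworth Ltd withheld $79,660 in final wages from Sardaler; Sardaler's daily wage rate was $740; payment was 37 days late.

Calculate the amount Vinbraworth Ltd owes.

Doubled: 2 × $79,660 = $159,320
Penalty days: min(37, 15) = 15
Waiting-time penalty: 15 × $740 = $11,100
Total award: $79,660 + $159,320 + $11,100 = $250,080

$250,080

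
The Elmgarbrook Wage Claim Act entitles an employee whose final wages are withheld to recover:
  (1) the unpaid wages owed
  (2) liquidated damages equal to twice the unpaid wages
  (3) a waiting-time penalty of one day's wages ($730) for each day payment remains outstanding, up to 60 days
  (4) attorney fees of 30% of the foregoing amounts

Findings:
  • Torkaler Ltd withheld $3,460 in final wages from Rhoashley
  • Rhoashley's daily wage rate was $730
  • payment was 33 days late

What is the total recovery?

Doubled: 2 × $3,460 = $6,920
Penalty days: min(33, 60) = 33
Waiting-time penalty: 33 × $730 = $24,090
Subtotal: $3,460 + $6,920 + $24,090 = $34,470
Attorney fees: 30% of $34,470 = $10,341
Total award: $34,470 + $10,341 = $44,811

$44,811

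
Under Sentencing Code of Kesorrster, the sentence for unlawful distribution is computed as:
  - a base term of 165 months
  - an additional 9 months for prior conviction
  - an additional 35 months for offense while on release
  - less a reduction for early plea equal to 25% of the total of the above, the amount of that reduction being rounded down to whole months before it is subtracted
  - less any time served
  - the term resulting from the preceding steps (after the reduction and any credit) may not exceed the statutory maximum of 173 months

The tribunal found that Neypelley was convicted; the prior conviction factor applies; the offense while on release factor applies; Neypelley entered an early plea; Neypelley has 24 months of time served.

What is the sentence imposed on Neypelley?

Prior conviction enhancement: +9 months
Offense while on release enhancement: +35 months
Adjusted term: 165 months + 9 months + 35 months = 209 months
Early plea reduction: 25% of 209 months = 52 months (rounded down)
After reduction: 209 − 52 = 157 months
Less time served: 157 months − 24 months = 133 months
Cap at 173 months: 133 months is within the cap, no reduction.

Sentence: 133 months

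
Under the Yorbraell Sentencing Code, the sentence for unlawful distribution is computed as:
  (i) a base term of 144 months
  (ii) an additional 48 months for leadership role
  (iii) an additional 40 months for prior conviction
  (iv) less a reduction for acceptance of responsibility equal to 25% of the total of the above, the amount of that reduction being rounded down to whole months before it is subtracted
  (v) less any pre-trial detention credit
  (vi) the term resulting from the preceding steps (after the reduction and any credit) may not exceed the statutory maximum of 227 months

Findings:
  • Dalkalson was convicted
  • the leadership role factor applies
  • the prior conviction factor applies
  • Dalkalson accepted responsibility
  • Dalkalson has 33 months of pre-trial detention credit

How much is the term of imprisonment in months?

Leadership role enhancement: +48 months
Prior conviction enhancement: +40 months
Adjusted term: 144 months + 48 months + 40 months = 232 months
Acceptance of responsibility reduction: 25% of 232 months = 58 months (rounded down)
After reduction: 232 − 58 = 174 months
Less pre-trial detention credit: 174 months − 33 months = 141 months
Cap at 227 months: 141 months is within the cap, no reduction.

141 months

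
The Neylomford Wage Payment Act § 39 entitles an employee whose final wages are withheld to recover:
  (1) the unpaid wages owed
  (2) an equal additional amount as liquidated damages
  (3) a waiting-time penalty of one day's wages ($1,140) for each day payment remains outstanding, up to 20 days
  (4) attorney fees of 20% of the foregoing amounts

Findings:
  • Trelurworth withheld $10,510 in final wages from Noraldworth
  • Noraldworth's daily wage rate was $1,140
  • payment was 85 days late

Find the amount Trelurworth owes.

Liquidated damages (equal amount): $10,510
Penalty days: min(85, 20) = 20
Waiting-time penalty: 20 × $1,140 = $22,800
Subtotal: $10,510 + $10,510 + $22,800 = $43,820
Attorney fees: 20% of $43,820 = $8,764
Total award: $43,820 + $8,764 = $52,584

$52,584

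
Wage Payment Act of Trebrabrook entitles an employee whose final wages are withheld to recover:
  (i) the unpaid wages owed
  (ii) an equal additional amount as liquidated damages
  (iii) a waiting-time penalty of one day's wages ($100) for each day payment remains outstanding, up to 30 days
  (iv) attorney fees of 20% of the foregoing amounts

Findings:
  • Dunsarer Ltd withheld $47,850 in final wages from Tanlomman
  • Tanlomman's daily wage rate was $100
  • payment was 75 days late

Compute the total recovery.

Total award: $118,440

Liquidated damages (equal amount): $47,850
Penalty days: min(75, 30) = 30
Waiting-time penalty: 30 × $100 = $3,000
Subtotal: $47,850 + $47,850 + $3,000 = $98,700
Attorney fees: 20% of $98,700 = $19,740
Total award: $98,700 + $19,740 = $118,440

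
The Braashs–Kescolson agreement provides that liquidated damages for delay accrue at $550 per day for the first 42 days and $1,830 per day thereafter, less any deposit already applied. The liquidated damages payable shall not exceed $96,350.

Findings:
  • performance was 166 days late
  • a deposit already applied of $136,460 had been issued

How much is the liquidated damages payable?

First 42 days: 42 × $550 = $23,100
Remaining days: (166 − 42) × $1,830 = $226,920
Accrued per-day damages: $23,100 + $226,920 = $250,020
Less deposit already applied: $250,020 − $136,460 = $113,560
Cap at $96,350: $113,560 exceeds the cap → $96,350

$96,350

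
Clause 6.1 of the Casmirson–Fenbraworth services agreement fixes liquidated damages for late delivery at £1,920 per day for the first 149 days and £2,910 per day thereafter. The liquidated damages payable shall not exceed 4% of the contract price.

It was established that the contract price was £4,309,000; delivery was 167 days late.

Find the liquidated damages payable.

First 149 days: 149 × £1,920 = £286,080
Remaining days: (167 − 149) × £2,910 = £52,380
Accrued per-day damages: £286,080 + £52,380 = £338,460
Cap: 4% of £4,309,000 = £172,360
Cap at £172,360: £338,460 exceeds the cap → £172,360

£172,360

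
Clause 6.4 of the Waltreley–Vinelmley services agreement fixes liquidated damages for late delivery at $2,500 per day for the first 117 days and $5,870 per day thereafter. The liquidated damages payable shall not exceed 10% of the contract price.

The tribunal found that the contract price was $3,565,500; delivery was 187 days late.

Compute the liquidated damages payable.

$356,550

First 117 days: 117 × $2,500 = $292,500
Remaining days: (187 − 117) × $5,870 = $410,900
Accrued per-day damages: $292,500 + $410,900 = $703,400
Cap: 10% of $3,565,500 = $356,550
Cap at $356,550: $703,400 exceeds the cap → $356,550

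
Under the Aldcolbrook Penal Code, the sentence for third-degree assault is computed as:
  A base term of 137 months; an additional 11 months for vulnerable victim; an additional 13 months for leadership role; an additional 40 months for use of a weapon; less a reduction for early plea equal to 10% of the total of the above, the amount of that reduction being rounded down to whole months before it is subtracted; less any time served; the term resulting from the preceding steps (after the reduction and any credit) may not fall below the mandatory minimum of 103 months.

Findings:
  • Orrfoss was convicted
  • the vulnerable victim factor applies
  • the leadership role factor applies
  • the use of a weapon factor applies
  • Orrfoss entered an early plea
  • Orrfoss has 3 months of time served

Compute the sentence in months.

178 months

Vulnerable victim enhancement: +11 months
Leadership role enhancement: +13 months
Use of a weapon enhancement: +40 months
Adjusted term: 137 months + 11 months + 13 months + 40 months = 201 months
Early plea reduction: 10% of 201 months = 20 months (rounded down)
After reduction: 201 − 20 = 181 months
Less time served: 181 months − 3 months = 178 months
Minimum 103 months: 178 months meets the minimum, no increase.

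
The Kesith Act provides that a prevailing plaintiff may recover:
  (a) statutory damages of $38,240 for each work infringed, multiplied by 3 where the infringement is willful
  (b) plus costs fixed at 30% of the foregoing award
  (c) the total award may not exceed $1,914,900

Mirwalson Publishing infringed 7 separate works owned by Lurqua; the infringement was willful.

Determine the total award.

Statutory damages: 7 × $38,240 = $267,680
Trebled: 3 × $267,680 = $803,040
Costs: 30% of $803,040 = $240,912
Award plus costs: $803,040 + $240,912 = $1,043,952
Cap at $1,914,900: $1,043,952 is within the cap, no reduction.

$1,043,952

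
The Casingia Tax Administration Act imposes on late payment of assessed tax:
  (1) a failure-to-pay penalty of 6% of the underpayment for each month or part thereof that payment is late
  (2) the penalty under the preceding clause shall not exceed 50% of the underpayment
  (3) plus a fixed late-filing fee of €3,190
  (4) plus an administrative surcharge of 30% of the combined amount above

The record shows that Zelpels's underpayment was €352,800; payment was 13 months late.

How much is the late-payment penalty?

Accrued rate: 6% × 13 = 78%, capped at 50% → 50%
Failure-to-pay penalty: 50% of €352,800 = €176,400
Penalty before surcharge: €176,400 + €3,190 = €179,590
Administrative surcharge: 30% of €179,590 = €53,877
Total penalty: €179,590 + €53,877 = €233,467

€233,467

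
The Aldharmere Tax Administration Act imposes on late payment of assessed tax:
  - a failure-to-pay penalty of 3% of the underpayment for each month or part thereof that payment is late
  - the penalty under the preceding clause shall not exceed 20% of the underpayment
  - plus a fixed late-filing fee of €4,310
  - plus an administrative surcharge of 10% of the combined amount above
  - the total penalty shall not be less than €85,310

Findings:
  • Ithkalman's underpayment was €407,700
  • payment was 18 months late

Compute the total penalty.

Accrued rate: 3% × 18 = 54%, capped at 20% → 20%
Failure-to-pay penalty: 20% of €407,700 = €81,540
Penalty before surcharge: €81,540 + €4,310 = €85,850
Administrative surcharge: 10% of €85,850 = €8,585
Total penalty: €85,850 + €8,585 = €94,435
Minimum €85,310: €94,435 meets the minimum, no increase.

€94,435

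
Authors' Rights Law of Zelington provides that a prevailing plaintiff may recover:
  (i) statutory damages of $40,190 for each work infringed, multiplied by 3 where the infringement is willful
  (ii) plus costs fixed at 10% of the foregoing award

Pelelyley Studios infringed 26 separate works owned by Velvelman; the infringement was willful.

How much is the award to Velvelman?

$3,448,302

Statutory damages: 26 × $40,190 = $1,044,940
Trebled: 3 × $1,044,940 = $3,134,820
Costs: 10% of $3,134,820 = $313,482
Award plus costs: $3,134,820 + $313,482 = $3,448,302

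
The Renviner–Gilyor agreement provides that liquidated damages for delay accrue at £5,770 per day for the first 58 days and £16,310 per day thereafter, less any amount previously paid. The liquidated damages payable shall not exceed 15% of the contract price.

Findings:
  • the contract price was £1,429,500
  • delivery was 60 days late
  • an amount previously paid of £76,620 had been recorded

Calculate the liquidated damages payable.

£214,425

First 58 days: 58 × £5,770 = £334,660
Remaining days: (60 − 58) × £16,310 = £32,620
Accrued per-day damages: £334,660 + £32,620 = £367,280
Less amount previously paid: £367,280 − £76,620 = £290,660
Cap: 15% of £1,429,500 = £214,425
Cap at £214,425: £290,660 exceeds the cap → £214,425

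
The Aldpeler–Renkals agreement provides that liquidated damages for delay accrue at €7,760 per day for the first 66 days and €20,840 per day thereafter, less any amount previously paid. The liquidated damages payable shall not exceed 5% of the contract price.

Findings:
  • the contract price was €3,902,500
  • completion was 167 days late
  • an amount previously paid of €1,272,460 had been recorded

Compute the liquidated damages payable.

First 66 days: 66 × €7,760 = €512,160
Remaining days: (167 − 66) × €20,840 = €2,104,840
Accrued per-day damages: €512,160 + €2,104,840 = €2,617,000
Less amount previously paid: €2,617,000 − €1,272,460 = €1,344,540
Cap: 5% of €3,902,500 = €195,125
Cap at €195,125: €1,344,540 exceeds the cap → €195,125

€195,125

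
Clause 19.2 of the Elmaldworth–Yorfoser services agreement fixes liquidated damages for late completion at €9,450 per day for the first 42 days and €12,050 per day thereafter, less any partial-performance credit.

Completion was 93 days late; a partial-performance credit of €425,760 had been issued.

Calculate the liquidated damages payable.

€585,690

First 42 days: 42 × €9,450 = €396,900
Remaining days: (93 − 42) × €12,050 = €614,550
Accrued per-day damages: €396,900 + €614,550 = €1,011,450
Less partial-performance credit: €1,011,450 − €425,760 = €585,690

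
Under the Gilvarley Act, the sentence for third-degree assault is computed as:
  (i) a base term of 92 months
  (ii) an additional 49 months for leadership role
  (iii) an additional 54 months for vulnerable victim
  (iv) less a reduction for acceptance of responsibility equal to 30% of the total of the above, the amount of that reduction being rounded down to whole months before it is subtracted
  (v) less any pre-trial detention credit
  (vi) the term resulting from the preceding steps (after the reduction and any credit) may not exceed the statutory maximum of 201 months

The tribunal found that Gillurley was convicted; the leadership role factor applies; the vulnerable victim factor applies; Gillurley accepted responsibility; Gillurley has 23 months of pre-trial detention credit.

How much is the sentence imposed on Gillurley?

Sentence: 114 months

Leadership role enhancement: +49 months
Vulnerable victim enhancement: +54 months
Adjusted term: 92 months + 49 months + 54 months = 195 months
Acceptance of responsibility reduction: 30% of 195 months = 58 months (rounded down)
After reduction: 195 − 58 = 137 months
Less pre-trial detention credit: 137 months − 23 months = 114 months
Cap at 201 months: 114 months is within the cap, no reduction.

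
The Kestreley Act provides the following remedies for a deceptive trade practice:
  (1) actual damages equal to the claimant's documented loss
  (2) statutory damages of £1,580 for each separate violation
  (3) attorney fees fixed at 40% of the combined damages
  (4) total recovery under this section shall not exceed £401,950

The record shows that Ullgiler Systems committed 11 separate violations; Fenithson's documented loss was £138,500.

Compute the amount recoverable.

£218,232

Statutory damages: 11 × £1,580 = £17,380
Combined damages: £138,500 + £17,380 = £155,880
Attorney fees: 40% of £155,880 = £62,352
Total before cap: £155,880 + £62,352 = £218,232
Cap at £401,950: £218,232 is within the cap, no reduction.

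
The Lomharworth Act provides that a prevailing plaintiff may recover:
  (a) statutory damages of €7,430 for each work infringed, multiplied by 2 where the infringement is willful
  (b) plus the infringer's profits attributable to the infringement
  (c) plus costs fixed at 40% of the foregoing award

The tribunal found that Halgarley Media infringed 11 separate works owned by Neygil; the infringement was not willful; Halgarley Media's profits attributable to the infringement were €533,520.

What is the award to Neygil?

€861,350

Statutory damages: 11 × €7,430 = €81,730
Infringement not willful: no ×2 enhancement.
Combined award: €81,730 + €533,520 = €615,250
Costs: 40% of €615,250 = €246,100
Award plus costs: €615,250 + €246,100 = €861,350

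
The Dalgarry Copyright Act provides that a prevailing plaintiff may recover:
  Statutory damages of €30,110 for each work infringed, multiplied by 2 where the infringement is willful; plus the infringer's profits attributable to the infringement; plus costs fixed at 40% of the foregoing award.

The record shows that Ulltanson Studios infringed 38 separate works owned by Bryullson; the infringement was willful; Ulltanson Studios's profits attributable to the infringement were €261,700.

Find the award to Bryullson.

Statutory damages: 38 × €30,110 = €1,144,180
Doubled: 2 × €1,144,180 = €2,288,360
Combined award: €2,288,360 + €261,700 = €2,550,060
Costs: 40% of €2,550,060 = €1,020,024
Award plus costs: €2,550,060 + €1,020,024 = €3,570,084

Award: €3,570,084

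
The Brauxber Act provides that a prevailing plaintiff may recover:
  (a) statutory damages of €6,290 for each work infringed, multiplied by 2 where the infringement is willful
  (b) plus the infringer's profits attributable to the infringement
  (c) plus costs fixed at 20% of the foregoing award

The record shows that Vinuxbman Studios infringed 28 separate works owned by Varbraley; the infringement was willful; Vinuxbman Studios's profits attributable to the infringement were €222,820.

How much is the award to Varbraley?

€690,072

Statutory damages: 28 × €6,290 = €176,120
Doubled: 2 × €176,120 = €352,240
Combined award: €352,240 + €222,820 = €575,060
Costs: 20% of €575,060 = €115,012
Award plus costs: €575,060 + €115,012 = €690,072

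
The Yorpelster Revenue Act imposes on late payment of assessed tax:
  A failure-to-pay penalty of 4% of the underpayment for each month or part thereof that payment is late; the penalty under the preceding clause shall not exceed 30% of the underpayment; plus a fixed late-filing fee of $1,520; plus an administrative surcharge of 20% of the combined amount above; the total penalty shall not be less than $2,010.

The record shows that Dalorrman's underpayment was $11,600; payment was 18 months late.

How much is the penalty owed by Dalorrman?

Accrued rate: 4% × 18 = 72%, capped at 30% → 30%
Failure-to-pay penalty: 30% of $11,600 = $3,480
Penalty before surcharge: $3,480 + $1,520 = $5,000
Administrative surcharge: 20% of $5,000 = $1,000
Total penalty: $5,000 + $1,000 = $6,000
Minimum $2,010: $6,000 meets the minimum, no increase.

$6,000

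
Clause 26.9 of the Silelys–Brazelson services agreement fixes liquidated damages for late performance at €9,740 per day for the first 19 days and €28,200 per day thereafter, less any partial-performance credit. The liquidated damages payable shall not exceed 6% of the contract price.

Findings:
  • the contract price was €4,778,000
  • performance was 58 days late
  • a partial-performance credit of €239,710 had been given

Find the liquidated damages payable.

First 19 days: 19 × €9,740 = €185,060
Remaining days: (58 − 19) × €28,200 = €1,099,800
Accrued per-day damages: €185,060 + €1,099,800 = €1,284,860
Less partial-performance credit: €1,284,860 − €239,710 = €1,045,150
Cap: 6% of €4,778,000 = €286,680
Cap at €286,680: €1,045,150 exceeds the cap → €286,680

€286,680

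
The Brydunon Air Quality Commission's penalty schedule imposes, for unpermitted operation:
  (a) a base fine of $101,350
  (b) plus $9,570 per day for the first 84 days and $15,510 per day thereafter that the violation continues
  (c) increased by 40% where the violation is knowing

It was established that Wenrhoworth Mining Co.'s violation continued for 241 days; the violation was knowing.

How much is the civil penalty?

$4,676,420

First 84 days: 84 × $9,570 = $803,880
Remaining days: (241 − 84) × $15,510 = $2,435,070
Per-day component: $803,880 + $2,435,070 = $3,238,950
Base plus per-day: $101,350 + $3,238,950 = $3,340,300
Enhancement: 40% of $3,340,300 = $1,336,120
Enhanced fine: $3,340,300 + $1,336,120 = $4,676,420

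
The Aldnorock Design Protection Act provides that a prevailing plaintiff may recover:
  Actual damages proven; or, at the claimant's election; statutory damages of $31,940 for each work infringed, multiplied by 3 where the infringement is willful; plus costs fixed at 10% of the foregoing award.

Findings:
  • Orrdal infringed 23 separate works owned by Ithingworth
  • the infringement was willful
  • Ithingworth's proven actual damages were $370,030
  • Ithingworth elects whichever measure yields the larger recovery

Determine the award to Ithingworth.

$2,424,246

Statutory damages: 23 × $31,940 = $734,620
Trebled: 3 × $734,620 = $2,203,860
Greater of actual damages ($370,030) or enhanced statutory damages ($2,203,860): $2,203,860
Costs: 10% of $2,203,860 = $220,386
Award plus costs: $2,203,860 + $220,386 = $2,424,246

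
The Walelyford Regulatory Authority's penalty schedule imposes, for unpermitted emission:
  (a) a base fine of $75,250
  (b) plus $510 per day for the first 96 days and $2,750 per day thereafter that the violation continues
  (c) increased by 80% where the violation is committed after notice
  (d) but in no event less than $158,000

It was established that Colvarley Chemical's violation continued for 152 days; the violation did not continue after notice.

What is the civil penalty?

Civil penalty: $278,210

First 96 days: 96 × $510 = $48,960
Remaining days: (152 − 96) × $2,750 = $154,000
Per-day component: $48,960 + $154,000 = $202,960
Base plus per-day: $75,250 + $202,960 = $278,210
The violation did not continue after notice: no 80% increase.
Minimum $158,000: $278,210 meets the minimum, no increase.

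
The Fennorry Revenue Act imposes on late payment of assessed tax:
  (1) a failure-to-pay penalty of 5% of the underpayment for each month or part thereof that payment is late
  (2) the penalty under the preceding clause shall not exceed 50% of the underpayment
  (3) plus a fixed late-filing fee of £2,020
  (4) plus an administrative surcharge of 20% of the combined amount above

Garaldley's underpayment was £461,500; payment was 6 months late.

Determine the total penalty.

Accrued rate: 5% × 6 = 30%, capped at 50% → 30%
Failure-to-pay penalty: 30% of £461,500 = £138,450
Penalty before surcharge: £138,450 + £2,020 = £140,470
Administrative surcharge: 20% of £140,470 = £28,094
Total penalty: £140,470 + £28,094 = £168,564

£168,564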